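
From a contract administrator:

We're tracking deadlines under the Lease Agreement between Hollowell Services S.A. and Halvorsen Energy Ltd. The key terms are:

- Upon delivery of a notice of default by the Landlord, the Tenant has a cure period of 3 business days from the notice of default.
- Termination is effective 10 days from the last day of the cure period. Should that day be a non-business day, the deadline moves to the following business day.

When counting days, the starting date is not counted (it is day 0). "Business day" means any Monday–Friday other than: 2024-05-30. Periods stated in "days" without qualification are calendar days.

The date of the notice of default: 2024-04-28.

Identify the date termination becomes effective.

2024-05-13

From Sunday, 2024-04-28, 3 business days (Apr 29, Apr 30, May 1, skipping weekends) brings us to Wednesday, 2024-05-01, which is the last day of the cure period.
The date termination becomes effective: 10 calendar days after 2024-05-01 is 2024-05-11. That falls on a Saturday, so it rolls to the next business day, Monday, 2024-05-13.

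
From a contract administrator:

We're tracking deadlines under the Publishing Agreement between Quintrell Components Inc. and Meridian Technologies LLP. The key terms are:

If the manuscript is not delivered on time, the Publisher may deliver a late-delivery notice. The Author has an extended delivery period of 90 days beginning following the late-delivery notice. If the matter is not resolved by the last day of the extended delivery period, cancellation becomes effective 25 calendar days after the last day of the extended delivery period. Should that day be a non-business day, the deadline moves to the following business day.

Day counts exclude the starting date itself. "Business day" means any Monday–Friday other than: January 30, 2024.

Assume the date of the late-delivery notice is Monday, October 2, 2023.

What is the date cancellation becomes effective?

The last day of the extended delivery period: October 2, 2023 + 90 days = December 31, 2023.
Adding 25 calendar days to December 31, 2023 gives January 25, 2024, which is the date cancellation becomes effective. January 25, 2024 is a Thursday and is not a listed holiday, so no roll-forward applies.

January 25, 2024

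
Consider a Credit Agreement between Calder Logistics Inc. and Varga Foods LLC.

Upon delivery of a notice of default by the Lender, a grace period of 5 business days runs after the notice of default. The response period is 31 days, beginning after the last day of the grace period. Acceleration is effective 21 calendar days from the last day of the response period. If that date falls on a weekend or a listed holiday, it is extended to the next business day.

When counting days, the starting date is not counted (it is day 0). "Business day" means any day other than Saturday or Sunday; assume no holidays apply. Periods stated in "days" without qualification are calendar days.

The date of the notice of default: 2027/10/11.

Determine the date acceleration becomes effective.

The last day of the grace period: counting 5 business days from Monday, 2027/10/11 (Oct 12, Oct 13, Oct 14, Oct 15, Oct 18, skipping weekends) reaches Monday, 2027/10/18.
Adding 31 calendar days to 2027/10/18 gives 2027/11/18, which is the last day of the response period.
The date acceleration becomes effective: 21 calendar days after 2027/11/18 is 2027/12/09. 2027/12/09 is a Thursday, so no roll-forward applies.

2027/12/09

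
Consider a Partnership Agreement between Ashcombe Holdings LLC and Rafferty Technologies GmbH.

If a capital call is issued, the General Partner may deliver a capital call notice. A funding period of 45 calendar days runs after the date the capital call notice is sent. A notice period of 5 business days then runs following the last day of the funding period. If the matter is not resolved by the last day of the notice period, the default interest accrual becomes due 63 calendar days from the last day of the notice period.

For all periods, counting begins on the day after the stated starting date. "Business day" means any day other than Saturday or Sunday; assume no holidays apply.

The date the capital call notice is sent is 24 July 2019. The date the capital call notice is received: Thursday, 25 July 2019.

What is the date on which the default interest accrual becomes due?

15 November 2019

The last day of the funding period: 24 July 2019 + 45 days = 7 September 2019.
The last day of the notice period: 5 business days after Saturday, 7 September 2019, skipping weekends — Sep 9, Sep 10, Sep 11, Sep 12, Sep 13 — lands on Friday, 13 September 2019.
Adding 63 calendar days to 13 September 2019 gives 15 November 2019, which is the date on which the default interest accrual becomes due.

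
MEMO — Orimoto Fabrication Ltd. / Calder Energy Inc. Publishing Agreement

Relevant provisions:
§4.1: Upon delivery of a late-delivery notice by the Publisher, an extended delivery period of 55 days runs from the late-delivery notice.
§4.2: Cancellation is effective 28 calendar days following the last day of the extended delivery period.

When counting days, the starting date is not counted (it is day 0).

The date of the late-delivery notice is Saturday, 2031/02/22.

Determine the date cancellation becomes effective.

2031/05/16

The last day of the extended delivery period: 55 calendar days after 2031/02/22 is 2031/04/18.
The date cancellation becomes effective: 28 calendar days after 2031/04/18 is 2031/05/16.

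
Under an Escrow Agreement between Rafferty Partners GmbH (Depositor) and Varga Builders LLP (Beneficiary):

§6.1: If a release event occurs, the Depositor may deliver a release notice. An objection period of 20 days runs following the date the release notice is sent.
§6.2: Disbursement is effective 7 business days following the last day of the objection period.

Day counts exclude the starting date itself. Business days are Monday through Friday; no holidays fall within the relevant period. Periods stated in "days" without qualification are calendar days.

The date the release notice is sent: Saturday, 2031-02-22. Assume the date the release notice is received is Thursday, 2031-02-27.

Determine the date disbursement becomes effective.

The last day of the objection period: 20 calendar days after 2031-02-22 is 2031-03-14.
The date disbursement becomes effective: 7 business days after Friday, 2031-03-14, skipping weekends — Mar 17, Mar 18, Mar 19, Mar 20, Mar 21, Mar 24, Mar 25 — lands on Tuesday, 2031-03-25.

2031-03-25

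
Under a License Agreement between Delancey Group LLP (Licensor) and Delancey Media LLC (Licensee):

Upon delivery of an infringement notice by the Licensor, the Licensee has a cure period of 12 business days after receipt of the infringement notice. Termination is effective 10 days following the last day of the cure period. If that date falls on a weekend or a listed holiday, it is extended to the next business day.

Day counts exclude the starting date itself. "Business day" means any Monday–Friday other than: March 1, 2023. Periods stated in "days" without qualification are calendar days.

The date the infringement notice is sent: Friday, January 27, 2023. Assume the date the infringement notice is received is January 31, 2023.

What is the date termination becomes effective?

February 27, 2023

The last day of the cure period: 12 business days after Tuesday, January 31, 2023, skipping weekends — Feb 1, Feb 2, Feb 3, Feb 6, …, Feb 14, Feb 15, Feb 16 — lands on Thursday, February 16, 2023.
The date termination becomes effective: 10 calendar days after February 16, 2023 is February 26, 2023. That falls on a Sunday, so it rolls to the next business day, Monday, February 27, 2023.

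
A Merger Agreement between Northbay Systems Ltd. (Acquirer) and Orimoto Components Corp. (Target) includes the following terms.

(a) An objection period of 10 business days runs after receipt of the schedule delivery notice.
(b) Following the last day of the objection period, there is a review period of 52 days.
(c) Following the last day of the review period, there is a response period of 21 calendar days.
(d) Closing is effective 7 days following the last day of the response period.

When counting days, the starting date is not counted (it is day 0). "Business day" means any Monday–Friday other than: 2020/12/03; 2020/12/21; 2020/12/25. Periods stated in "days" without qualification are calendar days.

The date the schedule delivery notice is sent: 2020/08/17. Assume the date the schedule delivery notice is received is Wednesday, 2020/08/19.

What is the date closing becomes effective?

2020/11/21

From Wednesday, 2020/08/19, 10 business days (Aug 20, Aug 21, Aug 24, Aug 25, Aug 26, Aug 27, Aug 28, Aug 31, Sep 1, Sep 2, skipping weekends) brings us to Wednesday, 2020/09/02, which is the last day of the objection period.
Adding 52 calendar days to 2020/09/02 gives 2020/10/24, which is the last day of the review period.
The last day of the response period: 21 calendar days after 2020/10/24 is 2020/11/14.
The date closing becomes effective: 2020/11/14 + 7 days = 2020/11/21.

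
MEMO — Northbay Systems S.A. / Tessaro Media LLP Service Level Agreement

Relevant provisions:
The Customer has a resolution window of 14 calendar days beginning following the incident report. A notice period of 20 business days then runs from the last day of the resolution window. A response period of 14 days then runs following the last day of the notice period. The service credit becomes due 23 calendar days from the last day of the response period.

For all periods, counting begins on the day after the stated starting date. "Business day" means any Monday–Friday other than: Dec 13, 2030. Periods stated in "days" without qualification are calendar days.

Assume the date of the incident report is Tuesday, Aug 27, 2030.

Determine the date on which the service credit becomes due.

Nov 14, 2030

Adding 14 calendar days to Aug 27, 2030 gives Sep 10, 2030, which is the last day of the resolution window.
The last day of the notice period: counting 20 business days from Tuesday, Sep 10, 2030 (Sep 11, Sep 12, Sep 13, Sep 16, …, Oct 4, Oct 7, Oct 8, skipping weekends) reaches Tuesday, Oct 8, 2030.
Adding 14 calendar days to Oct 8, 2030 gives Oct 22, 2030, which is the last day of the response period.
The date on which the service credit becomes due: 23 calendar days after Oct 22, 2030 is Nov 14, 2030.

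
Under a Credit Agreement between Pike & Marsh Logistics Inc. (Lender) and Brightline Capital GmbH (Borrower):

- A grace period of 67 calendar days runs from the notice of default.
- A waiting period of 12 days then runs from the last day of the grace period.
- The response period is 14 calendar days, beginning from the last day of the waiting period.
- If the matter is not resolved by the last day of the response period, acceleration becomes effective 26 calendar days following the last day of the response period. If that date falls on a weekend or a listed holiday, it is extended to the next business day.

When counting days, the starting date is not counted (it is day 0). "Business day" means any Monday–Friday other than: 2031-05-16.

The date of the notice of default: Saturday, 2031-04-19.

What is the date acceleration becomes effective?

Adding 67 calendar days to 2031-04-19 gives 2031-06-25, which is the last day of the grace period.
Adding 12 calendar days to 2031-06-25 gives 2031-07-07, which is the last day of the waiting period.
The last day of the response period: 14 calendar days after 2031-07-07 is 2031-07-21.
The date acceleration becomes effective: 2031-07-21 + 26 days = 2031-08-16. That falls on a Saturday, so it rolls to the next business day, Monday, 2031-08-18.

2031-08-18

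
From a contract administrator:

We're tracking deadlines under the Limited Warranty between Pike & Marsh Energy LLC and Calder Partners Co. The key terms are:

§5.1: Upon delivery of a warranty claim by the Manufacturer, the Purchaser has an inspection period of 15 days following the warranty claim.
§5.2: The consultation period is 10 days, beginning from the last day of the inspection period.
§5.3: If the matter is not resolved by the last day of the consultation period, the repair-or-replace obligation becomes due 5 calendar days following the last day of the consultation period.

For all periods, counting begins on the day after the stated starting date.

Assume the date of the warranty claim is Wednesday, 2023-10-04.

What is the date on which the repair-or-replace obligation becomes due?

2023-11-03

Adding 15 calendar days to 2023-10-04 gives 2023-10-19, which is the last day of the inspection period.
The last day of the consultation period: 10 calendar days after 2023-10-19 is 2023-10-29.
The date on which the repair-or-replace obligation becomes due: 2023-10-29 + 5 days = 2023-11-03.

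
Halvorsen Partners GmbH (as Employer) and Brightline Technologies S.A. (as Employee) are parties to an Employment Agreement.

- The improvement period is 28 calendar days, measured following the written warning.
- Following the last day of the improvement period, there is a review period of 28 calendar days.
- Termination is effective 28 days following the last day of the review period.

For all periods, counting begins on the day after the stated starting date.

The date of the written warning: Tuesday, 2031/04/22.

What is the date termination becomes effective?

Adding 28 calendar days to 2031/04/22 gives 2031/05/20, which is the last day of the improvement period.
The last day of the review period: 2031/05/20 + 28 days = 2031/06/17.
Adding 28 calendar days to 2031/06/17 gives 2031/07/15, which is the date termination becomes effective.

2031/07/15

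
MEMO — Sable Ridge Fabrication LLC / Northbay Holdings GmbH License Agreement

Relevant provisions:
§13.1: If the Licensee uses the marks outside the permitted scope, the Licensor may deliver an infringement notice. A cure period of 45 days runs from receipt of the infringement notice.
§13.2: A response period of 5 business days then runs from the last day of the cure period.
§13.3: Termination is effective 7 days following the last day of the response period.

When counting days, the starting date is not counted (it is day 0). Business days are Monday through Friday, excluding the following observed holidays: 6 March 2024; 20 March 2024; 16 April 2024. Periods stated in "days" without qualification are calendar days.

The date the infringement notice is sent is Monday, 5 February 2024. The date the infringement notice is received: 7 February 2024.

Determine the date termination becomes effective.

The last day of the cure period: 45 calendar days after 7 February 2024 is 23 March 2024.
From Saturday, 23 March 2024, 5 business days (Mar 25, Mar 26, Mar 27, Mar 28, Mar 29, skipping weekends) brings us to Friday, 29 March 2024, which is the last day of the response period.
The date termination becomes effective: 7 calendar days after 29 March 2024 is 5 April 2024.

5 April 2024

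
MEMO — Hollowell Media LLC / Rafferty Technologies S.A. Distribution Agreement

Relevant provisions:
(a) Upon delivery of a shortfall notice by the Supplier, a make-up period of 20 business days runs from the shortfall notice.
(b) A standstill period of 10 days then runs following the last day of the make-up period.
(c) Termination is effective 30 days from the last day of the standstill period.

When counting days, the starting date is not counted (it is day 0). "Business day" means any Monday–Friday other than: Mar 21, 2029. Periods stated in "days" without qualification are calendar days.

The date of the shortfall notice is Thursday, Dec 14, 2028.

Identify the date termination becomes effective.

From Thursday, Dec 14, 2028, 20 business days (Dec 15, Dec 18, Dec 19, Dec 20, …, Jan 9, Jan 10, Jan 11, skipping weekends) brings us to Thursday, Jan 11, 2029, which is the last day of the make-up period.
Adding 10 calendar days to Jan 11, 2029 gives Jan 21, 2029, which is the last day of the standstill period.
The date termination becomes effective: Jan 21, 2029 + 30 days = Feb 20, 2029.

Feb 20, 2029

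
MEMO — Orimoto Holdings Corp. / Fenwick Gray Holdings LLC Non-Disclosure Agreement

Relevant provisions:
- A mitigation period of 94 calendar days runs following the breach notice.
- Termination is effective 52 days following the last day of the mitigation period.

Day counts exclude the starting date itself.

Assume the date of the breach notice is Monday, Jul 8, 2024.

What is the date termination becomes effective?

Dec 1, 2024

Adding 94 calendar days to Jul 8, 2024 gives Oct 10, 2024, which is the last day of the mitigation period.
The date termination becomes effective: Oct 10, 2024 + 52 days = Dec 1, 2024.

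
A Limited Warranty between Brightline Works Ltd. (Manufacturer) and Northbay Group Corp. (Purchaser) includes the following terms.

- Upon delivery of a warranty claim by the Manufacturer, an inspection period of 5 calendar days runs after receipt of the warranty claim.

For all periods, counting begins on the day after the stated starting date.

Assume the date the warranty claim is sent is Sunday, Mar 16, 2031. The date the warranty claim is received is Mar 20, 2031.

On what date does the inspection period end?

Mar 25, 2031

The last day of the inspection period: 5 calendar days after Mar 20, 2031 is Mar 25, 2031.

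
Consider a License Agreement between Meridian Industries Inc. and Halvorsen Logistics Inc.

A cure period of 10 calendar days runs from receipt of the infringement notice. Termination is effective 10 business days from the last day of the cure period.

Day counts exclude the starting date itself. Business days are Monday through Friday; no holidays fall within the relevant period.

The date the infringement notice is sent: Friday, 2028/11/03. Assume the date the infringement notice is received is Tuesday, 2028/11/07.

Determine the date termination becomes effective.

2028/12/01

The last day of the cure period: 2028/11/07 + 10 days = 2028/11/17.
The date termination becomes effective: 10 business days after Friday, 2028/11/17, skipping weekends — Nov 20, Nov 21, Nov 22, Nov 23, Nov 24, Nov 27, Nov 28, Nov 29, Nov 30, Dec 1 — lands on Friday, 2028/12/01.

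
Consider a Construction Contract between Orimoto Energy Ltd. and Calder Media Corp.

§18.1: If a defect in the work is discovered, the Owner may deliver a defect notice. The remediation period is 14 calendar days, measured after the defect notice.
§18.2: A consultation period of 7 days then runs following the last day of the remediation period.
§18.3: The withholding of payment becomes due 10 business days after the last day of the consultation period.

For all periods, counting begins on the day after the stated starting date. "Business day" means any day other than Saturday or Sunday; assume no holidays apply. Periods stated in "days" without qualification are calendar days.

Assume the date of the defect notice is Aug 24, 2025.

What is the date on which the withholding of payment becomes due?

Sep 26, 2025

Adding 14 calendar days to Aug 24, 2025 gives Sep 7, 2025, which is the last day of the remediation period.
Adding 7 calendar days to Sep 7, 2025 gives Sep 14, 2025, which is the last day of the consultation period.
The date on which the withholding of payment becomes due: 10 business days after Sunday, Sep 14, 2025, skipping weekends — Sep 15, Sep 16, Sep 17, Sep 18, Sep 19, Sep 22, Sep 23, Sep 24, Sep 25, Sep 26 — lands on Friday, Sep 26, 2025.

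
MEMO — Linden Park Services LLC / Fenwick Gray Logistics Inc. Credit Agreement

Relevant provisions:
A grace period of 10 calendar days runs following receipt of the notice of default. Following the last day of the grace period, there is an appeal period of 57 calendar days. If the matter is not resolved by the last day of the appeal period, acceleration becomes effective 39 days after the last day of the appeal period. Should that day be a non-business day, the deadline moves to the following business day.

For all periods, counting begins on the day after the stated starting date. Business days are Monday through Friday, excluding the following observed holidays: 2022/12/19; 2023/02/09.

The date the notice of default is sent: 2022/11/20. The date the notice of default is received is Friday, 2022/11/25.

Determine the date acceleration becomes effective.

Adding 10 calendar days to 2022/11/25 gives 2022/12/05, which is the last day of the grace period.
The last day of the appeal period: 57 calendar days after 2022/12/05 is 2023/01/31.
Adding 39 calendar days to 2023/01/31 gives 2023/03/11, which is the date acceleration becomes effective. That falls on a Saturday, so it rolls to the next business day, Monday, 2023/03/13.

2023/03/13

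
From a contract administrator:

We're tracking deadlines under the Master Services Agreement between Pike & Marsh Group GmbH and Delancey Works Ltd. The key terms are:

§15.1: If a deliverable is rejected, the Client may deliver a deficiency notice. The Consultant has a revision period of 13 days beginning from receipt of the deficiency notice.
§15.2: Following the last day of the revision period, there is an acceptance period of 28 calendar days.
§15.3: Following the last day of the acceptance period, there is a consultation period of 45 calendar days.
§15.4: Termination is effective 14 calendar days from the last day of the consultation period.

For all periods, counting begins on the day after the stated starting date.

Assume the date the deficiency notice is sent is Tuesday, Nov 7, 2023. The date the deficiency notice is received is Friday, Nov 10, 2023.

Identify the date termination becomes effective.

Feb 18, 2024

The last day of the revision period: 13 calendar days after Nov 10, 2023 is Nov 23, 2023.
The last day of the acceptance period: Nov 23, 2023 + 28 days = Dec 21, 2023.
The last day of the consultation period: Dec 21, 2023 + 45 days = Feb 4, 2024.
Adding 14 calendar days to Feb 4, 2024 gives Feb 18, 2024, which is the date termination becomes effective.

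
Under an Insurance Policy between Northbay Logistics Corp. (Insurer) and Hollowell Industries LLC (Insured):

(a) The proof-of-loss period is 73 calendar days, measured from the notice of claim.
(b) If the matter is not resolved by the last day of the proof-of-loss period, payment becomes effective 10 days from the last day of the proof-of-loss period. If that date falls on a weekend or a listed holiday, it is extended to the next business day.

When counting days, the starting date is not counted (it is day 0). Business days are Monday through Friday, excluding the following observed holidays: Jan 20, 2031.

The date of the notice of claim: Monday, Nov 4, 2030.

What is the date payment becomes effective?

Adding 73 calendar days to Nov 4, 2030 gives Jan 16, 2031, which is the last day of the proof-of-loss period.
Adding 10 calendar days to Jan 16, 2031 gives Jan 26, 2031, which is the date payment becomes effective. That falls on a Sunday, so it rolls to the next business day, Monday, Jan 27, 2031.

Jan 27, 2031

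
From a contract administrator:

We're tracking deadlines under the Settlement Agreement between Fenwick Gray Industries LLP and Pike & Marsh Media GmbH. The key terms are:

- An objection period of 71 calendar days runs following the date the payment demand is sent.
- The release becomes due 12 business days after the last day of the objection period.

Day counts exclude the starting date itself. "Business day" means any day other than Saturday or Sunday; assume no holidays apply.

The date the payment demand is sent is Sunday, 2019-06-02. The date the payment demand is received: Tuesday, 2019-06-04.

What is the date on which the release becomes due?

The last day of the objection period: 2019-06-02 + 71 days = 2019-08-12.
The date on which the release becomes due: 12 business days after Monday, 2019-08-12, skipping weekends — Aug 13, Aug 14, Aug 15, Aug 16, …, Aug 26, Aug 27, Aug 28 — lands on Wednesday, 2019-08-28.

2019-08-28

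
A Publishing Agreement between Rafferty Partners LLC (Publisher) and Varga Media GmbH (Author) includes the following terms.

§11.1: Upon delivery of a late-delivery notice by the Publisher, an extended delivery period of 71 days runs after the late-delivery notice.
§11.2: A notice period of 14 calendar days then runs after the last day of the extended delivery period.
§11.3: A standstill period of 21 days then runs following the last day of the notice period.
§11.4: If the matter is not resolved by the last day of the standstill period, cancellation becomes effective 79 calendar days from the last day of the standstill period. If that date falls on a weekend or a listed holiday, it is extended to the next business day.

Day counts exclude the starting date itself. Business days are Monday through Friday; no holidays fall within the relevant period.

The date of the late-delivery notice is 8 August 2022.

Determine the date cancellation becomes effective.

9 February 2023

The last day of the extended delivery period: 71 calendar days after 8 August 2022 is 18 October 2022.
Adding 14 calendar days to 18 October 2022 gives 1 November 2022, which is the last day of the notice period.
The last day of the standstill period: 1 November 2022 + 21 days = 22 November 2022.
Adding 79 calendar days to 22 November 2022 gives 9 February 2023, which is the date cancellation becomes effective. 9 February 2023 is a Thursday, so no roll-forward applies.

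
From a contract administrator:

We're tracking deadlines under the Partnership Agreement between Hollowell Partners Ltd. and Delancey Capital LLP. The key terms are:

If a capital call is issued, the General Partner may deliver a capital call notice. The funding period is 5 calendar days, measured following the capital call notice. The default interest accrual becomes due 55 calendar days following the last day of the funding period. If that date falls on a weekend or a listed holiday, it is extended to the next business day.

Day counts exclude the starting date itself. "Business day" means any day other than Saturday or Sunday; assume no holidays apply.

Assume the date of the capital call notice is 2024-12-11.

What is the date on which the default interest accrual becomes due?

The last day of the funding period: 5 calendar days after 2024-12-11 is 2024-12-16.
The date on which the default interest accrual becomes due: 55 calendar days after 2024-12-16 is 2025-02-09. That falls on a Sunday, so it rolls to the next business day, Monday, 2025-02-10.

2025-02-10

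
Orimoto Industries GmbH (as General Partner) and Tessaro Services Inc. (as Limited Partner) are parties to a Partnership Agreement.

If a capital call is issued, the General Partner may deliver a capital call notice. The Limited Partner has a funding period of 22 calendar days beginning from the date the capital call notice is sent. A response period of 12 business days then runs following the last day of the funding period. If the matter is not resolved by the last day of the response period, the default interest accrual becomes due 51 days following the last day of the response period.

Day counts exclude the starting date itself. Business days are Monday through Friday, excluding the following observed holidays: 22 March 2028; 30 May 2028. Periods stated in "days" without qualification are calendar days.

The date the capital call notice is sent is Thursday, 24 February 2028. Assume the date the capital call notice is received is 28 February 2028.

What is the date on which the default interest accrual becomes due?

26 May 2028

The last day of the funding period: 22 calendar days after 24 February 2028 is 17 March 2028.
The last day of the response period: 12 business days after Friday, 17 March 2028, skipping weekends and the listed holiday on Mar 22 — Mar 20, Mar 21, Mar 23, Mar 24, …, Apr 3, Apr 4, Apr 5 — lands on Wednesday, 5 April 2028.
The date on which the default interest accrual becomes due: 5 April 2028 + 51 days = 26 May 2028.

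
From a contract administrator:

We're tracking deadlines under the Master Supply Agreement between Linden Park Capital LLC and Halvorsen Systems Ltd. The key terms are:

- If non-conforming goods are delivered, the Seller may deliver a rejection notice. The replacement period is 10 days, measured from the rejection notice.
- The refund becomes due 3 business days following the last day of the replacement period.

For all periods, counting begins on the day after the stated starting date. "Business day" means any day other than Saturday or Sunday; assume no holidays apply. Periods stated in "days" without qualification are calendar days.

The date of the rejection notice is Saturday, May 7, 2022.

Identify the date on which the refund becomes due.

The last day of the replacement period: 10 calendar days after May 7, 2022 is May 17, 2022.
The date on which the refund becomes due: counting 3 business days from Tuesday, May 17, 2022 (May 18, May 19, May 20, skipping weekends) reaches Friday, May 20, 2022.

May 20, 2022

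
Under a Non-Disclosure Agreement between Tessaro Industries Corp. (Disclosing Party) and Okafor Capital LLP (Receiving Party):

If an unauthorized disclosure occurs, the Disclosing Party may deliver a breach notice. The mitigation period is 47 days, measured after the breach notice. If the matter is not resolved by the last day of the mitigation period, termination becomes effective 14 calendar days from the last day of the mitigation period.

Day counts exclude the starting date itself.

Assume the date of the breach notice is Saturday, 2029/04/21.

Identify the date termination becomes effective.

2029/06/21

The last day of the mitigation period: 2029/04/21 + 47 days = 2029/06/07.
The date termination becomes effective: 14 calendar days after 2029/06/07 is 2029/06/21.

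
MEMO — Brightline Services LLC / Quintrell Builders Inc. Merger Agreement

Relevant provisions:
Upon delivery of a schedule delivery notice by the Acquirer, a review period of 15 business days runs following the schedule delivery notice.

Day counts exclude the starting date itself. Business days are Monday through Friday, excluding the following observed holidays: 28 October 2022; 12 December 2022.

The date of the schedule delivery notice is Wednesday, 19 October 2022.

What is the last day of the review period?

From Wednesday, 19 October 2022, 15 business days (Oct 20, Oct 21, Oct 24, Oct 25, …, Nov 8, Nov 9, Nov 10, skipping weekends and the listed holiday on Oct 28) brings us to Thursday, 10 November 2022, which is the last day of the review period.

10 November 2022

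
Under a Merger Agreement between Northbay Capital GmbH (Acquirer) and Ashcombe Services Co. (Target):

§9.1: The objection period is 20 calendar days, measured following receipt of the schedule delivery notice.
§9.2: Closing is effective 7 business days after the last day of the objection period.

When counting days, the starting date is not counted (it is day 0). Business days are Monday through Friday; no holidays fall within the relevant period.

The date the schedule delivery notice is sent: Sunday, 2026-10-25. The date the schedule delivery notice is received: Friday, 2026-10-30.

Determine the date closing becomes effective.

The last day of the objection period: 20 calendar days after 2026-10-30 is 2026-11-19.
From Thursday, 2026-11-19, 7 business days (Nov 20, Nov 23, Nov 24, Nov 25, Nov 26, Nov 27, Nov 30, skipping weekends) brings us to Monday, 2026-11-30, which is the date closing becomes effective.

2026-11-30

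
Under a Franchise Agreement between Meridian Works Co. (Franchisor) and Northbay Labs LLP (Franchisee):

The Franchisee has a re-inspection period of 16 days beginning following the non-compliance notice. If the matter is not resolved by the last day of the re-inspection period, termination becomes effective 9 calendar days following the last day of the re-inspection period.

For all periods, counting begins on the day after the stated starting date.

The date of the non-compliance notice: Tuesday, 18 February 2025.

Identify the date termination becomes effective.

The last day of the re-inspection period: 18 February 2025 + 16 days = 6 March 2025.
The date termination becomes effective: 9 calendar days after 6 March 2025 is 15 March 2025.

15 March 2025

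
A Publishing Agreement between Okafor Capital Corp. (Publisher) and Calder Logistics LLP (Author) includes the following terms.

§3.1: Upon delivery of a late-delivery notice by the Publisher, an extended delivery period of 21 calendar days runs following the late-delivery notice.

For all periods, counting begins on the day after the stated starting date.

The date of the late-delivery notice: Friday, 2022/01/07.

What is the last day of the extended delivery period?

The last day of the extended delivery period: 21 calendar days after 2022/01/07 is 2022/01/28.

2022/01/28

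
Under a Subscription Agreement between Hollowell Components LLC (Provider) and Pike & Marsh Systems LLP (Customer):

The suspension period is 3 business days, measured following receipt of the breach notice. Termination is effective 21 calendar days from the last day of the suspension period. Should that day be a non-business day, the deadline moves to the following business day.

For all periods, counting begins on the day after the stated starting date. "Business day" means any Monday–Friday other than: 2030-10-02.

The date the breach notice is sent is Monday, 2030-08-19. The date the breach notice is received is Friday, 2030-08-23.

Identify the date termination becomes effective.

2030-09-18

The last day of the suspension period: counting 3 business days from Friday, 2030-08-23 (Aug 26, Aug 27, Aug 28, skipping weekends) reaches Wednesday, 2030-08-28.
The date termination becomes effective: 2030-08-28 + 21 days = 2030-09-18. 2030-09-18 is a Wednesday and is not a listed holiday, so no roll-forward applies.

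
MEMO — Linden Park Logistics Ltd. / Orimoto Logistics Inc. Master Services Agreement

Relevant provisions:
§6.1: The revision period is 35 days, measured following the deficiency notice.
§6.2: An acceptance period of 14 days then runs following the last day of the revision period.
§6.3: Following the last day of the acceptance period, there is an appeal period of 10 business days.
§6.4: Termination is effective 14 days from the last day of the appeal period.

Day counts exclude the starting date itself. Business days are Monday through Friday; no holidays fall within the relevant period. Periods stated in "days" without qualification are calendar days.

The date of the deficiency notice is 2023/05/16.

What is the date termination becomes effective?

2023/08/01

The last day of the revision period: 35 calendar days after 2023/05/16 is 2023/06/20.
Adding 14 calendar days to 2023/06/20 gives 2023/07/04, which is the last day of the acceptance period.
The last day of the appeal period: counting 10 business days from Tuesday, 2023/07/04 (Jul 5, Jul 6, Jul 7, Jul 10, Jul 11, Jul 12, Jul 13, Jul 14, Jul 17, Jul 18, skipping weekends) reaches Tuesday, 2023/07/18.
Adding 14 calendar days to 2023/07/18 gives 2023/08/01, which is the date termination becomes effective.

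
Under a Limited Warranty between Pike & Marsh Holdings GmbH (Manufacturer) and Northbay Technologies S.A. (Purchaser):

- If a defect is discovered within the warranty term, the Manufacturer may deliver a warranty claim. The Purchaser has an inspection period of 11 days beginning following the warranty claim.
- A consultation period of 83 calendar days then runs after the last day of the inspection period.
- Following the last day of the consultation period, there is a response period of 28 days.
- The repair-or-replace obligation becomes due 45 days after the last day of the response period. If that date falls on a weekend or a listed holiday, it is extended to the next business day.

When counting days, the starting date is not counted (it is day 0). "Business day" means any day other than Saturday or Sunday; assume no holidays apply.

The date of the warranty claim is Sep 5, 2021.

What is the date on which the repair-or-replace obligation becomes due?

The last day of the inspection period: 11 calendar days after Sep 5, 2021 is Sep 16, 2021.
Adding 83 calendar days to Sep 16, 2021 gives Dec 8, 2021, which is the last day of the consultation period.
The last day of the response period: 28 calendar days after Dec 8, 2021 is Jan 5, 2022.
The date on which the repair-or-replace obligation becomes due: Jan 5, 2022 + 45 days = Feb 19, 2022. That falls on a Saturday, so it rolls to the next business day, Monday, Feb 21, 2022.

Feb 21, 2022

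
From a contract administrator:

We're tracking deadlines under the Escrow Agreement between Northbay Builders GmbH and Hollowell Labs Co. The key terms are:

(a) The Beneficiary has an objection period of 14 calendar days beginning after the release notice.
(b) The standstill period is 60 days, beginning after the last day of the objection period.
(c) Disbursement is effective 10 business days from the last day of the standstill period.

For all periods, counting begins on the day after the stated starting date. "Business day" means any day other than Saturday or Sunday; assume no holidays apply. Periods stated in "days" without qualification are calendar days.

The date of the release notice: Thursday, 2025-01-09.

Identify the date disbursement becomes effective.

Adding 14 calendar days to 2025-01-09 gives 2025-01-23, which is the last day of the objection period.
Adding 60 calendar days to 2025-01-23 gives 2025-03-24, which is the last day of the standstill period.
The date disbursement becomes effective: counting 10 business days from Monday, 2025-03-24 (Mar 25, Mar 26, Mar 27, Mar 28, Mar 31, Apr 1, Apr 2, Apr 3, Apr 4, Apr 7, skipping weekends) reaches Monday, 2025-04-07.

2025-04-07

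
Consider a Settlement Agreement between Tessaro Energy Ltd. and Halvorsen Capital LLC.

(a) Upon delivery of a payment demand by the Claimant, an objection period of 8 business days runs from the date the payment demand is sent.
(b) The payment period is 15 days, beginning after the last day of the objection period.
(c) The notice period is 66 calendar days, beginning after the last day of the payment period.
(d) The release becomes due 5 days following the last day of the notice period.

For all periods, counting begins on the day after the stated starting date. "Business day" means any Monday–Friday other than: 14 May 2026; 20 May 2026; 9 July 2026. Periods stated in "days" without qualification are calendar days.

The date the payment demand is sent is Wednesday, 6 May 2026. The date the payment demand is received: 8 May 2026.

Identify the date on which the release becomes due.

13 August 2026

The last day of the objection period: counting 8 business days from Wednesday, 6 May 2026 (May 7, May 8, May 11, May 12, May 13, May 15, May 18, May 19, skipping weekends and the listed holiday on May 14) reaches Tuesday, 19 May 2026.
The last day of the payment period: 19 May 2026 + 15 days = 3 June 2026.
The last day of the notice period: 66 calendar days after 3 June 2026 is 8 August 2026.
Adding 5 calendar days to 8 August 2026 gives 13 August 2026, which is the date on which the release becomes due.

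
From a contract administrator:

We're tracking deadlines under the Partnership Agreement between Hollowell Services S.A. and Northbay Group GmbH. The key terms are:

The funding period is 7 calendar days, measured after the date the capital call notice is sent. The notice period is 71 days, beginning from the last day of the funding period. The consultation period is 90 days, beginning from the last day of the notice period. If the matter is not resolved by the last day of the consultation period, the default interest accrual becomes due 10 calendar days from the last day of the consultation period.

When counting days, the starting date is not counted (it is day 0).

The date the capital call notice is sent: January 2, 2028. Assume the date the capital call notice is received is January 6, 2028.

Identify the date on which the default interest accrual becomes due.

June 28, 2028

The last day of the funding period: January 2, 2028 + 7 days = January 9, 2028.
The last day of the notice period: January 9, 2028 + 71 days = March 20, 2028.
Adding 90 calendar days to March 20, 2028 gives June 18, 2028, which is the last day of the consultation period.
The date on which the default interest accrual becomes due: June 18, 2028 + 10 days = June 28, 2028.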